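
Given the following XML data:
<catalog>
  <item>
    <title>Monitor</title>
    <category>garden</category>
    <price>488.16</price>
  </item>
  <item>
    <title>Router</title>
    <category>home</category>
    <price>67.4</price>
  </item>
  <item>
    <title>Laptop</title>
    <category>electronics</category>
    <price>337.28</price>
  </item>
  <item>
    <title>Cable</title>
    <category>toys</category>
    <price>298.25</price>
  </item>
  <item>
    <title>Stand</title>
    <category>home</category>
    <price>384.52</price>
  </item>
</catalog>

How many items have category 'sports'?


Scanning <item> elements for <category>sports</category>:
Count: 0

ANSWER: 0


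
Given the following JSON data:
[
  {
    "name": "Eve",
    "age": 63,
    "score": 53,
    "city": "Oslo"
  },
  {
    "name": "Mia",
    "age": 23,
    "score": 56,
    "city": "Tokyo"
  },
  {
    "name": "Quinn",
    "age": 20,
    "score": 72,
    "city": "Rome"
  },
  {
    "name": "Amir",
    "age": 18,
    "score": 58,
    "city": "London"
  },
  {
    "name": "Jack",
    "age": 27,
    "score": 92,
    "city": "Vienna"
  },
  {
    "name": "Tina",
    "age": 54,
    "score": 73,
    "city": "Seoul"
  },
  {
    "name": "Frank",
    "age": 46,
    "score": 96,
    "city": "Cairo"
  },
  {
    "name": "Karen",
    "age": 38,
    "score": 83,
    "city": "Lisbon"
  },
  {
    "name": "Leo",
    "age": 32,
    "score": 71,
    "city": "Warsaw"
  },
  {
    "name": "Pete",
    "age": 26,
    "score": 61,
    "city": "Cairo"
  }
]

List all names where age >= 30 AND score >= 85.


Checking both conditions:
  Eve (age=63, score=53) -> no
  Mia (age=23, score=56) -> no
  Quinn (age=20, score=72) -> no
  Amir (age=18, score=58) -> no
  Jack (age=27, score=92) -> no
  Tina (age=54, score=73) -> no
  Frank (age=46, score=96) -> YES
  Karen (age=38, score=83) -> no
  Leo (age=32, score=71) -> no
  Pete (age=26, score=61) -> no


ANSWER: Frank


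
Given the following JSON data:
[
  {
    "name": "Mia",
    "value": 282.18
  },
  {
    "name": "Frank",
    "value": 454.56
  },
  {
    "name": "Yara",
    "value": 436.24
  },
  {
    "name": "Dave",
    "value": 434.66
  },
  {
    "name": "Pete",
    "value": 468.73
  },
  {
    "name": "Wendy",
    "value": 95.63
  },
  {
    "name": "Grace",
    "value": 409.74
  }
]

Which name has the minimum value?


Comparing values:
  Mia: 282.18
  Frank: 454.56
  Yara: 436.24
  Dave: 434.66
  Pete: 468.73
  Wendy: 95.63
  Grace: 409.74
Minimum: Wendy (95.63)

ANSWER: Wendy


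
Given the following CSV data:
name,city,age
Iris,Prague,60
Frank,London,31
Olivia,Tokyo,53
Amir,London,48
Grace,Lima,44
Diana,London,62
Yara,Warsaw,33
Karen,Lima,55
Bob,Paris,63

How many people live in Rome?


Scanning city column for 'Rome':
Total matches: 0

ANSWER: 0


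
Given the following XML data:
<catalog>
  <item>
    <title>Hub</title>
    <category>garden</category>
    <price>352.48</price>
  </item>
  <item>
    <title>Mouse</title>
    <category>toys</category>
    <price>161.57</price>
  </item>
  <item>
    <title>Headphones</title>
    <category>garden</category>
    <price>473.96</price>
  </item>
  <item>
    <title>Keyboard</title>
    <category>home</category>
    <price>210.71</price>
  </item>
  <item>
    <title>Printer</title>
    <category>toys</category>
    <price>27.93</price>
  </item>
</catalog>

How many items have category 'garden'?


Scanning <item> elements for <category>garden</category>:
  Item 1: Hub -> MATCH
  Item 3: Headphones -> MATCH
Count: 2

ANSWER: 2


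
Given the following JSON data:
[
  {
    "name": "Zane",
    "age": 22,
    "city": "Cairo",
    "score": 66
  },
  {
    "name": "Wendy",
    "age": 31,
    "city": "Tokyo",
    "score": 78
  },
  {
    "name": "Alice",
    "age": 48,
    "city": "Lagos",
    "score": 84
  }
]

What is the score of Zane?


Looking up record where name = Zane
Record index: 0
Field 'score' = 66

ANSWER: 66


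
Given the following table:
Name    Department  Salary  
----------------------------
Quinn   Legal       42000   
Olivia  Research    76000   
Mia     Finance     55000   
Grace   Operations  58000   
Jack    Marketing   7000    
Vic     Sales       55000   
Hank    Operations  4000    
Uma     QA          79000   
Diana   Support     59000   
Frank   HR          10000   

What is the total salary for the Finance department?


Finance department members:
  Mia: 55000
Total = 55000 = 55000

ANSWER: 55000


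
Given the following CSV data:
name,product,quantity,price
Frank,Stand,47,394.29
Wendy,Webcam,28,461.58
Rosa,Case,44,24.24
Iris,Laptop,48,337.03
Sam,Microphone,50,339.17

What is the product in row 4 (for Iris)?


Row 4: Iris
Column 'product' = Laptop

ANSWER: Laptop


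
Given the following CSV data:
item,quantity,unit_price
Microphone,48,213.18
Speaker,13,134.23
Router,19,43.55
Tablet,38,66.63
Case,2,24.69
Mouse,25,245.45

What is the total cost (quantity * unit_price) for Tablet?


Row: Tablet
quantity = 38
unit_price = 66.63
total = 38 * 66.63 = 2531.94

ANSWER: 2531.94


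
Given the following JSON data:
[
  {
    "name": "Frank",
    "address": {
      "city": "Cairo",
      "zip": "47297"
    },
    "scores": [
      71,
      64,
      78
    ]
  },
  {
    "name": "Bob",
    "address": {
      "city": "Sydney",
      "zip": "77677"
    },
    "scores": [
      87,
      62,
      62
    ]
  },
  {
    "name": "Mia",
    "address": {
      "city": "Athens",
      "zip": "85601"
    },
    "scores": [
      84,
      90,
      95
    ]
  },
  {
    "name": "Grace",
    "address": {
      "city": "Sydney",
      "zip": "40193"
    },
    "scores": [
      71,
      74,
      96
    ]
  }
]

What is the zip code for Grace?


Path: records[3].address.zip
Value: 40193

ANSWER: 40193


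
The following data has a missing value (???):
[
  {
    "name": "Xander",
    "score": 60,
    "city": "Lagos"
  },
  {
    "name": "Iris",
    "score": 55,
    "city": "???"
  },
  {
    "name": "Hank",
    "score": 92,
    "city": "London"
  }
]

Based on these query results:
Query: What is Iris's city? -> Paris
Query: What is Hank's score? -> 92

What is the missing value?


The missing value is Iris's city
From query: Iris's city = Paris

ANSWER: Paris


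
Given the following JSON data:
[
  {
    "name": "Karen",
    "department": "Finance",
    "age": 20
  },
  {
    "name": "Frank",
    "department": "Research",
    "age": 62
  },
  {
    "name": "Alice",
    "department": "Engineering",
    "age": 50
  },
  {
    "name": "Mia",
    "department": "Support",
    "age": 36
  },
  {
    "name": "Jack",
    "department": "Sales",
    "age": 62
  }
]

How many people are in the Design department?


Scanning records for department = Design
  No matches found
Count: 0

ANSWER: 0


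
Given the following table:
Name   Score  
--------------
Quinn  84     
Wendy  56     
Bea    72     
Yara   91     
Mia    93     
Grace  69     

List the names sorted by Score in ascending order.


Sorting by Score (ascending):
  Wendy: 56
  Grace: 69
  Bea: 72
  Quinn: 84
  Yara: 91
  Mia: 93


ANSWER: Wendy, Grace, Bea, Quinn, Yara, Mia


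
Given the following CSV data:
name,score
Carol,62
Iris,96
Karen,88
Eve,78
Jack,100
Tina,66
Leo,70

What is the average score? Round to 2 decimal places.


Scores: 62, 96, 88, 78, 100, 66, 70
Sum = 560
Count = 7
Average = 560 / 7 = 80.00

ANSWER: 80.00


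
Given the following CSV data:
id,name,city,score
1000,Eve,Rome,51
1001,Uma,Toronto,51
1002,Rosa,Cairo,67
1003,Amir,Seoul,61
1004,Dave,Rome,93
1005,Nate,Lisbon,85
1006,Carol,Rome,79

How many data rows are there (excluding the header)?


Counting rows (excluding header):
Header: id,name,city,score
Data rows: 7

ANSWER: 7


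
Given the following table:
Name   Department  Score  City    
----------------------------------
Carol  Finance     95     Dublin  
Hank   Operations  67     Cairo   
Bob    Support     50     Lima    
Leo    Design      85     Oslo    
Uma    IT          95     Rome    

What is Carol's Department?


Row 1: Carol
Department = Finance

ANSWER: Finance


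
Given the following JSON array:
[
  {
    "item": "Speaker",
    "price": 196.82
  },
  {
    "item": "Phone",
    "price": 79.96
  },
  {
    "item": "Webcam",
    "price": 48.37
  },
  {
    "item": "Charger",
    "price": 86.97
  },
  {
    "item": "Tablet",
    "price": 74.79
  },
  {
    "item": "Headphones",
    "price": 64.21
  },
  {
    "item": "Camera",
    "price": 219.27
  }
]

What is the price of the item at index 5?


Array index 5 -> Headphones
price = 64.21

ANSWER: 64.21


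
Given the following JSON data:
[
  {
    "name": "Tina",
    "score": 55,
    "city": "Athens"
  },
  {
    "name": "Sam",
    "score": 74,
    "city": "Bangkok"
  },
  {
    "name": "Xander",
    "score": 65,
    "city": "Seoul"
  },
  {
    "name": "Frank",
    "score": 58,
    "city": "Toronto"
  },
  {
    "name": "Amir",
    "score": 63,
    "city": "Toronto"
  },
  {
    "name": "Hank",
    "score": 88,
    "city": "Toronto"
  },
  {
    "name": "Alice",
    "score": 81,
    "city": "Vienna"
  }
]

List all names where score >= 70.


Filtering records where score >= 70:
  Tina (score=55) -> no
  Sam (score=74) -> YES
  Xander (score=65) -> no
  Frank (score=58) -> no
  Amir (score=63) -> no
  Hank (score=88) -> YES
  Alice (score=81) -> YES


ANSWER: Sam, Hank, Alice


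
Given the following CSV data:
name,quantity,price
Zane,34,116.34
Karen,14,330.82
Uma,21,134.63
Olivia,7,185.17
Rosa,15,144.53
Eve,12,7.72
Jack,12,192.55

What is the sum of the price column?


Values in 'price' column:
  Row 1: 116.34
  Row 2: 330.82
  Row 3: 134.63
  Row 4: 185.17
  Row 5: 144.53
  Row 6: 7.72
  Row 7: 192.55
Sum = 116.34 + 330.82 + 134.63 + 185.17 + 144.53 + 7.72 + 192.55 = 1111.76

ANSWER: 1111.76


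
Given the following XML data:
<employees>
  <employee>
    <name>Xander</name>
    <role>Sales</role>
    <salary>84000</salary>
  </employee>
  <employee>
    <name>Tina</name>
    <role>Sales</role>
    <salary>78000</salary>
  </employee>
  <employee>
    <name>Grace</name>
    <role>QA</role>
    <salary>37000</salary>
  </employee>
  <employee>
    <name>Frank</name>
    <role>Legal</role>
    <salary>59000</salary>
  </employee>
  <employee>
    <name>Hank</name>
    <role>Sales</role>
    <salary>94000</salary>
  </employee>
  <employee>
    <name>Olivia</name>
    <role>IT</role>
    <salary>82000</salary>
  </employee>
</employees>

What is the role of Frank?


Searching for <employee> with <name>Frank</name>
Found at position 4
<role>Legal</role>

ANSWER: Legal


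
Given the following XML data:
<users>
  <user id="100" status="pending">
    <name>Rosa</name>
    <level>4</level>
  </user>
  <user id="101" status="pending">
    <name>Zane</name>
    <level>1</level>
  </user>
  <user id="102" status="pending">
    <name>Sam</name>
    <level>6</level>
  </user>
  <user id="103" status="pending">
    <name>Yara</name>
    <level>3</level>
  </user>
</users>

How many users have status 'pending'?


Counting users with status='pending':
  Rosa (id=100) -> MATCH
  Zane (id=101) -> MATCH
  Sam (id=102) -> MATCH
  Yara (id=103) -> MATCH
Count: 4

ANSWER: 4


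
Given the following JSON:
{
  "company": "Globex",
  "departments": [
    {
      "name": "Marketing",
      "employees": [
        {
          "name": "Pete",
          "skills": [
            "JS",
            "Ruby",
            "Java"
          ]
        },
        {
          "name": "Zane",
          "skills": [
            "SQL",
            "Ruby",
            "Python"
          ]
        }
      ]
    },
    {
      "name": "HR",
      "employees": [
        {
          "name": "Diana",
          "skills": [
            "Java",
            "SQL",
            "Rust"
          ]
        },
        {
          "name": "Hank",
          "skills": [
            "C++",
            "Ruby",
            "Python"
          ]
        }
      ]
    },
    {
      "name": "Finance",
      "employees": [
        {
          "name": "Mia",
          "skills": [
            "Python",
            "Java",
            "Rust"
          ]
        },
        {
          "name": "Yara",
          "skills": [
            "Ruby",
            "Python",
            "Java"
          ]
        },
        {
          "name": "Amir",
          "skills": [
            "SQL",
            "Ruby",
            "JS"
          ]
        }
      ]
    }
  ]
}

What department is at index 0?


Path: departments[0].name
Value: Marketing

ANSWER: Marketing


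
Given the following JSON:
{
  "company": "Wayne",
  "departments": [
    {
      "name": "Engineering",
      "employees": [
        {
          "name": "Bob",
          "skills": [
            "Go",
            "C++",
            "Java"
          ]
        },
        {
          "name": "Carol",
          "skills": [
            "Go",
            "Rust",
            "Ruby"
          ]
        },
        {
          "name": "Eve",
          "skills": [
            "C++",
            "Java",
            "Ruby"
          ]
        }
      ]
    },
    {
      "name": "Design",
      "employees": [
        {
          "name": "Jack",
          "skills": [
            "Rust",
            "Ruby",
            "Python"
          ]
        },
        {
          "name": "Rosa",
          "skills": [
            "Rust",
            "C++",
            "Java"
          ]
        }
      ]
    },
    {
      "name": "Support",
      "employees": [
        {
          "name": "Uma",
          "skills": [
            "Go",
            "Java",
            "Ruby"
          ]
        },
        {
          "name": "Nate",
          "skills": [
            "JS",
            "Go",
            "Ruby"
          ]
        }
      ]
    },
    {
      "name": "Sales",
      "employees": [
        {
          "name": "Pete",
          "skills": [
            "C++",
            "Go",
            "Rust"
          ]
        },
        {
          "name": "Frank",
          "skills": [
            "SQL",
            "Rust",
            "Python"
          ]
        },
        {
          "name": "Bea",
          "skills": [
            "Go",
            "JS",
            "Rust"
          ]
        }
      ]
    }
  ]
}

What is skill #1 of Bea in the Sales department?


Path: departments[3].employees[2].skills[0]
Value: Go

ANSWER: Go


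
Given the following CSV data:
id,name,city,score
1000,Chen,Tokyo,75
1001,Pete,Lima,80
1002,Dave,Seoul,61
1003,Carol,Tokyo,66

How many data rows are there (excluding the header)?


Counting rows (excluding header):
Header: id,name,city,score
Data rows: 4

ANSWER: 4


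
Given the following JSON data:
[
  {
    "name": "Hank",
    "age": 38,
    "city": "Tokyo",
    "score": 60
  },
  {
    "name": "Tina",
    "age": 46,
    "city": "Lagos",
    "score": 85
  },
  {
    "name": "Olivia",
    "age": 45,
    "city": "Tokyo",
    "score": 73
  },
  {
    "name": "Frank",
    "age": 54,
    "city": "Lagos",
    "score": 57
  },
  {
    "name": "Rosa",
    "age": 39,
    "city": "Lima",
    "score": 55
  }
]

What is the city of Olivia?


Looking up record where name = Olivia
Record index: 2
Field 'city' = Tokyo

ANSWER: Tokyo


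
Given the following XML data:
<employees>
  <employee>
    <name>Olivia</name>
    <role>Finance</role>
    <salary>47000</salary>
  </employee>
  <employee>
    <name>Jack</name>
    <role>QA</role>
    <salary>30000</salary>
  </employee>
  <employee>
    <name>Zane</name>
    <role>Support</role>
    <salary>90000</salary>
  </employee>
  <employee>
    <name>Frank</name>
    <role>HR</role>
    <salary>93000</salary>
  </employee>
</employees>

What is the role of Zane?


Searching for <employee> with <name>Zane</name>
Found at position 3
<role>Support</role>

ANSWER: Support


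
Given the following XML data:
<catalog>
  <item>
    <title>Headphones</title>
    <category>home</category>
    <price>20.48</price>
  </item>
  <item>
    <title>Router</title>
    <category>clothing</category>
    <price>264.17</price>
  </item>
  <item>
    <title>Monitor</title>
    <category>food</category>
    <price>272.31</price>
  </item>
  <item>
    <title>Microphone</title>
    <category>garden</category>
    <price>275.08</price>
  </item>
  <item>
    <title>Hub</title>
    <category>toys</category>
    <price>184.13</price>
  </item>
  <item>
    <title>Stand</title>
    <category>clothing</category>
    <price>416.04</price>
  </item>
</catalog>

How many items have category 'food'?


Scanning <item> elements for <category>food</category>:
  Item 3: Monitor -> MATCH
Count: 1

ANSWER: 1


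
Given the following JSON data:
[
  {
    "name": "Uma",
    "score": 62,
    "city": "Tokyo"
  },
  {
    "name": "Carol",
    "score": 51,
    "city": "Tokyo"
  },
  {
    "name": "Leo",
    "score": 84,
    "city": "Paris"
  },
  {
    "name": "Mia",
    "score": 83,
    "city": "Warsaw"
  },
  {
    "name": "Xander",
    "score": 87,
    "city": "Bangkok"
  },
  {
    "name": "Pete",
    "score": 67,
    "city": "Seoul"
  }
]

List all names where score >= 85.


Filtering records where score >= 85:
  Uma (score=62) -> no
  Carol (score=51) -> no
  Leo (score=84) -> no
  Mia (score=83) -> no
  Xander (score=87) -> YES
  Pete (score=67) -> no


ANSWER: Xander


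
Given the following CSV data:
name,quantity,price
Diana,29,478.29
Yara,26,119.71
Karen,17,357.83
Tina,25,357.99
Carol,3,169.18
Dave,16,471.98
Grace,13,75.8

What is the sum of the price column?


Values in 'price' column:
  Row 1: 478.29
  Row 2: 119.71
  Row 3: 357.83
  Row 4: 357.99
  Row 5: 169.18
  Row 6: 471.98
  Row 7: 75.8
Sum = 478.29 + 119.71 + 357.83 + 357.99 + 169.18 + 471.98 + 75.8 = 2030.78

ANSWER: 2030.78


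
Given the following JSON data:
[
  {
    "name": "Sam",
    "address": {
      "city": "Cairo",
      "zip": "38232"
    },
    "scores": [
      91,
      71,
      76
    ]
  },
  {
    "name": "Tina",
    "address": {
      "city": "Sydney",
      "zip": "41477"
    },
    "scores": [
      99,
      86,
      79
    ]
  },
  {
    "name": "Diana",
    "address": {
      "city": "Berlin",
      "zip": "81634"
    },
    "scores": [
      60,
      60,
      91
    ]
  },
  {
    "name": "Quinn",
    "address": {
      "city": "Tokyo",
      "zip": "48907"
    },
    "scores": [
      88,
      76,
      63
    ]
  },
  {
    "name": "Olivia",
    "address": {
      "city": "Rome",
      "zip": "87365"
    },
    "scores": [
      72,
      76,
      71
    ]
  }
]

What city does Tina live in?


Path: records[1].address.city
Value: Sydney

ANSWER: Sydney


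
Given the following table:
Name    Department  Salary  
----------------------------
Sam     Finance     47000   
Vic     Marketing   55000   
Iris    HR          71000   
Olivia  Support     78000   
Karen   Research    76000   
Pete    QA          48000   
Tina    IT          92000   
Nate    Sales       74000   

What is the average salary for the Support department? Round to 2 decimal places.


Support department members:
  Olivia: 78000
Sum = 78000
Count = 1
Average = 78000 / 1 = 78000.00

ANSWER: 78000.00


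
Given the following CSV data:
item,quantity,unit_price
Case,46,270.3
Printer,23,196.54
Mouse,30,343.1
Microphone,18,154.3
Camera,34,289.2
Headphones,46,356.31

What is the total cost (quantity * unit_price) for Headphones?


Row: Headphones
quantity = 46
unit_price = 356.31
total = 46 * 356.31 = 16390.26

ANSWER: 16390.26


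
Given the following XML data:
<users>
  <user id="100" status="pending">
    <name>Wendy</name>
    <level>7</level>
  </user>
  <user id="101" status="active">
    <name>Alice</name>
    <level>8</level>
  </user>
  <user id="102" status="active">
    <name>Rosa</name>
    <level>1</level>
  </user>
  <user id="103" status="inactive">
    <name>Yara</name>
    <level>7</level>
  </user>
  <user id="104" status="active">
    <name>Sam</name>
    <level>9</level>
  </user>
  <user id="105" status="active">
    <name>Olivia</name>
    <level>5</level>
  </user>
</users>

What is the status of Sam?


Finding user with name = Sam
user id="104" status="active"

ANSWER: active


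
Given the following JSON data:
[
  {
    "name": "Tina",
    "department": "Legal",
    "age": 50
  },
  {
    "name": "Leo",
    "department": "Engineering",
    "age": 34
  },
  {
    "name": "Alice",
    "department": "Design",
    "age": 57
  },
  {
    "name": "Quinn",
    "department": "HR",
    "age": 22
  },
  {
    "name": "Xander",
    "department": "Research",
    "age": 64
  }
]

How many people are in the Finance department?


Scanning records for department = Finance
  No matches found
Count: 0

ANSWER: 0


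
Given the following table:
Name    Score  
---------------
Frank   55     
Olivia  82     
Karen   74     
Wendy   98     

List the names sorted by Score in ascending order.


Sorting by Score (ascending):
  Frank: 55
  Karen: 74
  Olivia: 82
  Wendy: 98


ANSWER: Frank, Karen, Olivia, Wendy


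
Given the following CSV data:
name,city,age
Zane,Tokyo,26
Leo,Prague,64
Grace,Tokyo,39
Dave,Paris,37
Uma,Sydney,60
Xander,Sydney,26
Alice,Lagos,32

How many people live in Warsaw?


Scanning city column for 'Warsaw':
Total matches: 0

ANSWER: 0


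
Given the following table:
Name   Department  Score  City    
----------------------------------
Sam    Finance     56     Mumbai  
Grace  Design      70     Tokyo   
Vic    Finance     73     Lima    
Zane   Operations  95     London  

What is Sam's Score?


Row 1: Sam
Score = 56

ANSWER: 56


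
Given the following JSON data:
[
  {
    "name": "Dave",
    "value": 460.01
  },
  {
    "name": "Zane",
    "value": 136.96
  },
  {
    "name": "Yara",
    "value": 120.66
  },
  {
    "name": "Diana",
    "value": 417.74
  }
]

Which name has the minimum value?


Comparing values:
  Dave: 460.01
  Zane: 136.96
  Yara: 120.66
  Diana: 417.74
Minimum: Yara (120.66)

ANSWER: Yara


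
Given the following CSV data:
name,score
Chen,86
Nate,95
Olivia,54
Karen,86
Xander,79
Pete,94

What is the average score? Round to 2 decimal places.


Scores: 86, 95, 54, 86, 79, 94
Sum = 494
Count = 6
Average = 494 / 6 = 82.33

ANSWER: 82.33


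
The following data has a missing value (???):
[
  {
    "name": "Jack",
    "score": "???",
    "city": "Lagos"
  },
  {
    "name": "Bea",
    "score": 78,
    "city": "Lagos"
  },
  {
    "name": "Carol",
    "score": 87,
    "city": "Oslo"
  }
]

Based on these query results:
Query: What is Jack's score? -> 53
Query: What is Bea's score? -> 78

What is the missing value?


The missing value is Jack's score
From query: Jack's score = 53

ANSWER: 53


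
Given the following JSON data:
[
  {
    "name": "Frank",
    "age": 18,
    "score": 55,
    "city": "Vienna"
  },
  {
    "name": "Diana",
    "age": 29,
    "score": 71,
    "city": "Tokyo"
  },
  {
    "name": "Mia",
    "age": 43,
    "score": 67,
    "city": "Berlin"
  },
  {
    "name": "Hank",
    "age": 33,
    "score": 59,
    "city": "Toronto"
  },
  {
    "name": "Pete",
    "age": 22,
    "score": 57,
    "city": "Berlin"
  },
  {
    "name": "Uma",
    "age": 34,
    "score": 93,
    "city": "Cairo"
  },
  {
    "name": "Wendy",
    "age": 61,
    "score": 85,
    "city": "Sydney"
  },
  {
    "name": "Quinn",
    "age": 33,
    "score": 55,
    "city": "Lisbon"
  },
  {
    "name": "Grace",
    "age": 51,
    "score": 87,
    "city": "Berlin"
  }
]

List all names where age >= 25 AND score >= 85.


Checking both conditions:
  Frank (age=18, score=55) -> no
  Diana (age=29, score=71) -> no
  Mia (age=43, score=67) -> no
  Hank (age=33, score=59) -> no
  Pete (age=22, score=57) -> no
  Uma (age=34, score=93) -> YES
  Wendy (age=61, score=85) -> YES
  Quinn (age=33, score=55) -> no
  Grace (age=51, score=87) -> YES


ANSWER: Uma, Wendy, Grace


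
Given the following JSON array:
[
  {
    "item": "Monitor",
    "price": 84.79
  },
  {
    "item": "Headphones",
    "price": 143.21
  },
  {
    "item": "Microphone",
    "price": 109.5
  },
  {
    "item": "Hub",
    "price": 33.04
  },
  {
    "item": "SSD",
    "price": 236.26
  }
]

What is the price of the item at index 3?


Array index 3 -> Hub
price = 33.04

ANSWER: 33.04


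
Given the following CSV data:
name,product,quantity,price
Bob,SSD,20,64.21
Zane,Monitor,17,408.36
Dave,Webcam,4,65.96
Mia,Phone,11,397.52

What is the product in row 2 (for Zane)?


Row 2: Zane
Column 'product' = Monitor

ANSWER: Monitor


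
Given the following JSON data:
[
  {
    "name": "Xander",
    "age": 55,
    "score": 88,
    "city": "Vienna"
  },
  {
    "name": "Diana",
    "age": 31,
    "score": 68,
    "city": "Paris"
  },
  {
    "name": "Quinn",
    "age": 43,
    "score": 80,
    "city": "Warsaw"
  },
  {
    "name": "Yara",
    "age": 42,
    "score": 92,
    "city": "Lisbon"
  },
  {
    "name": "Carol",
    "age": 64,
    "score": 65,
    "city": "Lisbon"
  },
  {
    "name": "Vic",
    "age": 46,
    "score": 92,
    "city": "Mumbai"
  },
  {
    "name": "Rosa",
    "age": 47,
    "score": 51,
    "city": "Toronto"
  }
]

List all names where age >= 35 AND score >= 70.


Checking both conditions:
  Xander (age=55, score=88) -> YES
  Diana (age=31, score=68) -> no
  Quinn (age=43, score=80) -> YES
  Yara (age=42, score=92) -> YES
  Carol (age=64, score=65) -> no
  Vic (age=46, score=92) -> YES
  Rosa (age=47, score=51) -> no


ANSWER: Xander, Quinn, Yara, Vic


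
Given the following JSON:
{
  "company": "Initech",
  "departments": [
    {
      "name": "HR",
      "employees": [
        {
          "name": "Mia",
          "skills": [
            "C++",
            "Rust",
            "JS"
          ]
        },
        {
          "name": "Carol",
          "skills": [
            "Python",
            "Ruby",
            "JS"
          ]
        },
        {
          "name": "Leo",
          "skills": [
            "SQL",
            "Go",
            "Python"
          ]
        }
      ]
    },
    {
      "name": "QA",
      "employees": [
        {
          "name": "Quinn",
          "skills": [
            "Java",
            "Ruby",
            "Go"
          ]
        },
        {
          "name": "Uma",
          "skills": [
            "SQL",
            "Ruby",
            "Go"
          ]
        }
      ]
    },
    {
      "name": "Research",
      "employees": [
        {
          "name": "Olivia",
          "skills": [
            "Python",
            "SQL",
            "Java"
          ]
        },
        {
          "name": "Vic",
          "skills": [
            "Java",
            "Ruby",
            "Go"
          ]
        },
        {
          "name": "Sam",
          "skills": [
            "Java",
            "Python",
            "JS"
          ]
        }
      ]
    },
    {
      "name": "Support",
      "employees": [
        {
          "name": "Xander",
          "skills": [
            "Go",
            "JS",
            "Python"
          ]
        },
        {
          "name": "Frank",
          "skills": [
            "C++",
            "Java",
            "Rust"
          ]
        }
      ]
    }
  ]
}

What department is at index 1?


Path: departments[1].name
Value: QA

ANSWER: QA


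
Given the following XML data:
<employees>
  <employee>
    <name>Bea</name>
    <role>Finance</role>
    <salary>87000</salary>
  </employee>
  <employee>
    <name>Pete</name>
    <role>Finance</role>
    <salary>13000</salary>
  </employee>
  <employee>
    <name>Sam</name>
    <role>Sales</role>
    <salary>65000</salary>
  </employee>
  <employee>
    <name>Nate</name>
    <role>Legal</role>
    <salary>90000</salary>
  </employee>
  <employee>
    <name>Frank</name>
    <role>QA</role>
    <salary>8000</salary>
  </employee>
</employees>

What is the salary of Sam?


Searching for <employee> with <name>Sam</name>
Found at position 3
<salary>65000</salary>

ANSWER: 65000


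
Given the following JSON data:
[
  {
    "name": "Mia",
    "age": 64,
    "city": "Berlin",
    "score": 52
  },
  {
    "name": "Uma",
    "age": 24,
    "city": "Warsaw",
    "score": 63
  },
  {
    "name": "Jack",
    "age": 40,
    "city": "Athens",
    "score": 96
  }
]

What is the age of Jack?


Looking up record where name = Jack
Record index: 2
Field 'age' = 40

ANSWER: 40


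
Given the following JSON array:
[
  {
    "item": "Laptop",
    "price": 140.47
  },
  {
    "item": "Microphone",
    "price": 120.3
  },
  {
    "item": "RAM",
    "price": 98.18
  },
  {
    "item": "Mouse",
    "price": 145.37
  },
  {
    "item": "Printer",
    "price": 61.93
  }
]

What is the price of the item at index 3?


Array index 3 -> Mouse
price = 145.37

ANSWER: 145.37


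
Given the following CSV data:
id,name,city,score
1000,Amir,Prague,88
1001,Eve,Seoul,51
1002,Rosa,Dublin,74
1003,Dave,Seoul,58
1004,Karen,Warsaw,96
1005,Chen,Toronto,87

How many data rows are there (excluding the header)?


Counting rows (excluding header):
Header: id,name,city,score
Data rows: 6

ANSWER: 6


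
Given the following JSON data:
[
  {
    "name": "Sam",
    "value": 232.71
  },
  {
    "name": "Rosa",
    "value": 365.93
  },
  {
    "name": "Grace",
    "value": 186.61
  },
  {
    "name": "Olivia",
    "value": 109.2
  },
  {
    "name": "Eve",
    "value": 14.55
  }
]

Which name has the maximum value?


Comparing values:
  Sam: 232.71
  Rosa: 365.93
  Grace: 186.61
  Olivia: 109.2
  Eve: 14.55
Maximum: Rosa (365.93)

ANSWER: Rosa


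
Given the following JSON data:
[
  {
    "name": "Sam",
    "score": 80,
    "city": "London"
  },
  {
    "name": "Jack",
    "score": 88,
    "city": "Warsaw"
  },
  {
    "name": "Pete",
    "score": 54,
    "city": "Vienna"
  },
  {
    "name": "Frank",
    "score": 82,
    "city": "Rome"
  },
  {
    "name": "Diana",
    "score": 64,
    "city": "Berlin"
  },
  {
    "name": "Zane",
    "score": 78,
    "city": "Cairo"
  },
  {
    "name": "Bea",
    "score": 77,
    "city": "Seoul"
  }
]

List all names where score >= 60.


Filtering records where score >= 60:
  Sam (score=80) -> YES
  Jack (score=88) -> YES
  Pete (score=54) -> no
  Frank (score=82) -> YES
  Diana (score=64) -> YES
  Zane (score=78) -> YES
  Bea (score=77) -> YES


ANSWER: Sam, Jack, Frank, Diana, Zane, Bea


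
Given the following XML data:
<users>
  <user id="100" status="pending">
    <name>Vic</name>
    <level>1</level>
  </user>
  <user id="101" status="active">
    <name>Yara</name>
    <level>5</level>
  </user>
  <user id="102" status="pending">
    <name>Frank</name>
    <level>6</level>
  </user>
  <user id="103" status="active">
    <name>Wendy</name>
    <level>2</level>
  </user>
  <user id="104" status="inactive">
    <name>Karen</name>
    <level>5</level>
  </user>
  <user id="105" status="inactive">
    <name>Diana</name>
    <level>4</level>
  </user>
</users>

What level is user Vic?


Finding user: Vic
<level>1</level>

ANSWER: 1


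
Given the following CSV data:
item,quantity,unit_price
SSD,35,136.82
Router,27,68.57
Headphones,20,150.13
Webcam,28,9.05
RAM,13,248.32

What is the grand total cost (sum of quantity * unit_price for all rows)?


Computing row totals:
  SSD: 35 * 136.82 = 4788.7
  Router: 27 * 68.57 = 1851.39
  Headphones: 20 * 150.13 = 3002.6
  Webcam: 28 * 9.05 = 253.4
  RAM: 13 * 248.32 = 3228.16
Grand total = 4788.7 + 1851.39 + 3002.6 + 253.4 + 3228.16 = 13124.25

ANSWER: 13124.25


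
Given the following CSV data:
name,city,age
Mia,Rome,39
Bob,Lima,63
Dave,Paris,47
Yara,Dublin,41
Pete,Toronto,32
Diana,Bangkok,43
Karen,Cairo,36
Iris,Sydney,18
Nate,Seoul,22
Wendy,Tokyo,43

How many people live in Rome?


Scanning city column for 'Rome':
  Row 1: Mia -> MATCH
Total matches: 1

ANSWER: 1


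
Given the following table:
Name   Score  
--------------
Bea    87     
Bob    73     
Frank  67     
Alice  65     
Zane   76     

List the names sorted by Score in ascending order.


Sorting by Score (ascending):
  Alice: 65
  Frank: 67
  Bob: 73
  Zane: 76
  Bea: 87


ANSWER: Alice, Frank, Bob, Zane, Bea


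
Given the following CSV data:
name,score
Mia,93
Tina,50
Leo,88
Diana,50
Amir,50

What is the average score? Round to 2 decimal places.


Scores: 93, 50, 88, 50, 50
Sum = 331
Count = 5
Average = 331 / 5 = 66.20

ANSWER: 66.20


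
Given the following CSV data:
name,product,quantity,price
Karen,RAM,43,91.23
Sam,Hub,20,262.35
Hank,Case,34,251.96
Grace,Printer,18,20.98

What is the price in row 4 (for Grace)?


Row 4: Grace
Column 'price' = 20.98

ANSWER: 20.98


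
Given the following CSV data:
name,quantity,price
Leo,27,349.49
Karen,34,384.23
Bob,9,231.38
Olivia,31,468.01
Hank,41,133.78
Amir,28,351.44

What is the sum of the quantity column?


Values in 'quantity' column:
  Row 1: 27
  Row 2: 34
  Row 3: 9
  Row 4: 31
  Row 5: 41
  Row 6: 28
Sum = 27 + 34 + 9 + 31 + 41 + 28 = 170

ANSWER: 170


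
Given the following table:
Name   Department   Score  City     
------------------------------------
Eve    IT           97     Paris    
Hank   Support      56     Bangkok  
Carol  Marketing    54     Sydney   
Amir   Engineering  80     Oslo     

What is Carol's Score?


Row 3: Carol
Score = 54

ANSWER: 54


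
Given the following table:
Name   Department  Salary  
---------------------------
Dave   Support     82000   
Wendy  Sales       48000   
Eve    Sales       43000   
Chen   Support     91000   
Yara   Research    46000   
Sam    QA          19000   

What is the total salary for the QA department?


QA department members:
  Sam: 19000
Total = 19000 = 19000

ANSWER: 19000


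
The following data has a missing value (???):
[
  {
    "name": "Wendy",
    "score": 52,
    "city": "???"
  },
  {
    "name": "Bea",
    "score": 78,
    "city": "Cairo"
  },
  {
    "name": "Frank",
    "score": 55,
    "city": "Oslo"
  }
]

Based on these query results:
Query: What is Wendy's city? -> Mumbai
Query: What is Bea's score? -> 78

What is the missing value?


The missing value is Wendy's city
From query: Wendy's city = Mumbai

ANSWER: Mumbai


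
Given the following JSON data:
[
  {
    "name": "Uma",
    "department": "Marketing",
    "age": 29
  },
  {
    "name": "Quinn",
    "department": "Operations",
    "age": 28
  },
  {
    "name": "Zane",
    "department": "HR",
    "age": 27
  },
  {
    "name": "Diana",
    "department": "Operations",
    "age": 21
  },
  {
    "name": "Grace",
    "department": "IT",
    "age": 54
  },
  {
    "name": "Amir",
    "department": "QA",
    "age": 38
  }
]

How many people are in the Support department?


Scanning records for department = Support
  No matches found
Count: 0

ANSWER: 0


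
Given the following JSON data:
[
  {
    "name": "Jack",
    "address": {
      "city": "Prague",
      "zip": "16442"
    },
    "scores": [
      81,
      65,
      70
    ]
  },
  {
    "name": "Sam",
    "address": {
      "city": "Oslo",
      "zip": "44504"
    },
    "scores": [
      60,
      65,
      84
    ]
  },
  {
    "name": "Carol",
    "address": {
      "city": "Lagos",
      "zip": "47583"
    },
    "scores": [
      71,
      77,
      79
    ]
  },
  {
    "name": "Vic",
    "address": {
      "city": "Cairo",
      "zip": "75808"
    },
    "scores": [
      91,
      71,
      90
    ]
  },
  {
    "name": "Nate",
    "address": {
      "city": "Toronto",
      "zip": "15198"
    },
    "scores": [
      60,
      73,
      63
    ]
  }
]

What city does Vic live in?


Path: records[3].address.city
Value: Cairo

ANSWER: Cairo


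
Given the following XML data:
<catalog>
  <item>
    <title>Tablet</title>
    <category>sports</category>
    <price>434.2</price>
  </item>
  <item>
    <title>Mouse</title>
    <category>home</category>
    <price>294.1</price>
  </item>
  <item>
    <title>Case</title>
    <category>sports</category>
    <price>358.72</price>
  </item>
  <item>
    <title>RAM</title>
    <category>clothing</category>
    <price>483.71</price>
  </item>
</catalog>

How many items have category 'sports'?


Scanning <item> elements for <category>sports</category>:
  Item 1: Tablet -> MATCH
  Item 3: Case -> MATCH
Count: 2

ANSWER: 2


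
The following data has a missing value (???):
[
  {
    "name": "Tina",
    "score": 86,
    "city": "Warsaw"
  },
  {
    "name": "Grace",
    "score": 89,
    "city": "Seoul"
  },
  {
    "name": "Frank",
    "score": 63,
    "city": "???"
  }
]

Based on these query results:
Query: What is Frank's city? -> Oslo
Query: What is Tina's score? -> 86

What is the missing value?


The missing value is Frank's city
From query: Frank's city = Oslo

ANSWER: Oslo


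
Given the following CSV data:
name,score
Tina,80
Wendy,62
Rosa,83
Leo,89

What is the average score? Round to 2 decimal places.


Scores: 80, 62, 83, 89
Sum = 314
Count = 4
Average = 314 / 4 = 78.50

ANSWER: 78.50


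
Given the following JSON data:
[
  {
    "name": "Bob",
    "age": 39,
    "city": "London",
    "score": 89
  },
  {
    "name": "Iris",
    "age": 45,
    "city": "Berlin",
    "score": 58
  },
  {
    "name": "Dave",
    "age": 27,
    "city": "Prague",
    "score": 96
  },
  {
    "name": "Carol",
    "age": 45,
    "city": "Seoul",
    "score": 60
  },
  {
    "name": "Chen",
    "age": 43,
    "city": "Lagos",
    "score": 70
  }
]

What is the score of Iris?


Looking up record where name = Iris
Record index: 1
Field 'score' = 58

ANSWER: 58


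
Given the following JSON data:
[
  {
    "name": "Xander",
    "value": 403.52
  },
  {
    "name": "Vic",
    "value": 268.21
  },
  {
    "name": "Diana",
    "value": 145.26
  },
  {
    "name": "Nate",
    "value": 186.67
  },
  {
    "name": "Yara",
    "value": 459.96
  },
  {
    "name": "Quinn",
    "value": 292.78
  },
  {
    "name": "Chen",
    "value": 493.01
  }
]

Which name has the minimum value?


Comparing values:
  Xander: 403.52
  Vic: 268.21
  Diana: 145.26
  Nate: 186.67
  Yara: 459.96
  Quinn: 292.78
  Chen: 493.01
Minimum: Diana (145.26)

ANSWER: Diana


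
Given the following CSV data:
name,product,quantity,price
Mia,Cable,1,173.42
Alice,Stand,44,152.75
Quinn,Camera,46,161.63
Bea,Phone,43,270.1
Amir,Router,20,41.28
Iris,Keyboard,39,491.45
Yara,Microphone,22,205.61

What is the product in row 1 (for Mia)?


Row 1: Mia
Column 'product' = Cable

ANSWER: Cable


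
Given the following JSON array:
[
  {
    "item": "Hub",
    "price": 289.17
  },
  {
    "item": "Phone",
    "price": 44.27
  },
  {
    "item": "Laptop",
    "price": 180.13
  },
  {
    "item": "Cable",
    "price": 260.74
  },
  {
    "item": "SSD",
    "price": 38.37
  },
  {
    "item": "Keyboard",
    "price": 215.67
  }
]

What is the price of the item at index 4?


Array index 4 -> SSD
price = 38.37

ANSWER: 38.37


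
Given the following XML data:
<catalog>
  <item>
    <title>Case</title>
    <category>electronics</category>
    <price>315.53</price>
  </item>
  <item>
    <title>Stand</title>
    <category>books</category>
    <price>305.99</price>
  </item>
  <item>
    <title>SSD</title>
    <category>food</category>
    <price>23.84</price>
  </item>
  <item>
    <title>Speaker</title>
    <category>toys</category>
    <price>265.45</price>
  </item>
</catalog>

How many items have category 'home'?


Scanning <item> elements for <category>home</category>:
Count: 0

ANSWER: 0


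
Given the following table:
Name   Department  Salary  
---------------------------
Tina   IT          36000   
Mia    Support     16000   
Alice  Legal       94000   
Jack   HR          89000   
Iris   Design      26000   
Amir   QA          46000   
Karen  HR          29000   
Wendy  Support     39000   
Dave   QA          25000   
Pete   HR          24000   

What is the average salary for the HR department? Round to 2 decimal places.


HR department members:
  Jack: 89000
  Karen: 29000
  Pete: 24000
Sum = 142000
Count = 3
Average = 142000 / 3 = 47333.33

ANSWER: 47333.33


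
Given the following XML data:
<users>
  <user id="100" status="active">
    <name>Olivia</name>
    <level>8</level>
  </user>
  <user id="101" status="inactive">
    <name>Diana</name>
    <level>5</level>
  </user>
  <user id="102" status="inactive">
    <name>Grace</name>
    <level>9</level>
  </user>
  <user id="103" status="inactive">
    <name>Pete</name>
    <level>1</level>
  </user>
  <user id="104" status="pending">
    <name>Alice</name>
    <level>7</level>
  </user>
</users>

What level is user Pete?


Finding user: Pete
<level>1</level>

ANSWER: 1
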